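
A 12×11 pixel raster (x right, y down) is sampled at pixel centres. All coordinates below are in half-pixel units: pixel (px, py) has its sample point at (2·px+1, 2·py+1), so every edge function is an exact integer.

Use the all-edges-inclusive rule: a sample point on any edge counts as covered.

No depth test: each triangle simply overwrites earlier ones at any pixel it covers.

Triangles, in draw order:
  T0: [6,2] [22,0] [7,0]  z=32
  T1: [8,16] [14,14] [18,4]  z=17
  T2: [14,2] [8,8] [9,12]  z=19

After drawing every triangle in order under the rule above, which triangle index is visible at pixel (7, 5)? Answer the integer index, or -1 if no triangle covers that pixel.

T0:
  2·area = 30  (B↔C swapped to make it positive)
  edge (6, 2)→(7, 0): d=(1,-2) inclusive
  edge (7, 0)→(22, 0): d=(15,0) inclusive
  edge (22, 0)→(6, 2): d=(-16,2) inclusive
    (3,0)@(7, 1): e=[1,15,14] → █
    (4,0)@(9, 1): e=[5,15,10] → █
    (5,0)@(11, 1): e=[9,15,6] → █
    (6,0)@(13, 1): e=[13,15,2] → █
    (7,0)@(15, 1): e=[17,15,-2] → ·
    (3,1)@(7, 3): e=[3,45,-18] → ·
    (4,1)@(9, 3): e=[7,45,-22] → ·
    (5,1)@(11, 3): e=[11,45,-26] → ·
    (6,1)@(13, 3): e=[15,45,-30] → ·
  covered (4 px):
    · · · █ █ █ █ · · · · ·
    · · · · · · · · · · · ·
    · · · · · · · · · · · ·
    · · · · · · · · · · · ·
    · · · · · · · · · · · ·
    · · · · · · · · · · · ·
    · · · · · · · · · · · ·
    · · · · · · · · · · · ·
    · · · · · · · · · · · ·
    · · · · · · · · · · · ·
    · · · · · · · · · · · ·
T1:
  2·area = 52  (B↔C swapped to make it positive)
  edge (8, 16)→(18, 4): d=(10,-12) inclusive
  edge (18, 4)→(14, 14): d=(-4,10) inclusive
  edge (14, 14)→(8, 16): d=(-6,2) inclusive
    (7,4)@(15, 9): e=[14,10,28] → █
    (8,4)@(17, 9): e=[38,-10,24] → ·
    (6,5)@(13, 11): e=[10,22,20] → █
    (8,5)@(17, 11): e=[58,-18,12] → ·
    (11,5)@(23, 11): e=[130,-78,0] → ·  [on edge]
    (5,6)@(11, 13): e=[6,34,12] → █
    (7,6)@(15, 13): e=[54,-6,4] → ·
    (8,6)@(17, 13): e=[78,-26,0] → ·  [on edge]
    (4,7)@(9, 15): e=[2,46,4] → █
    (5,7)@(11, 15): e=[26,26,0] → █  [on edge]
    (6,7)@(13, 15): e=[50,6,-4] → ·
    (2,8)@(5, 17): e=[-26,78,0] → ·  [on edge]
  covered (7 px):
    · · · · · · · · · · · ·
    · · · · · · · · · · · ·
    · · · · · · · · · · · ·
    · · · · · · · · · · · ·
    · · · · · · · █ · · · ·
    · · · · · · █ █ · · · ·
    · · · · · █ █ · · · · ·
    · · · · █ █ · · · · · ·
    · · · · · · · · · · · ·
    · · · · · · · · · · · ·
    · · · · · · · · · · · ·
T2:
  2·area = 30  (B↔C swapped to make it positive)
  edge (14, 2)→(9, 12): d=(-5,10) inclusive
  edge (9, 12)→(8, 8): d=(-1,-4) inclusive
  edge (8, 8)→(14, 2): d=(6,-6) inclusive
    (7,0)@(15, 1): e=[-5,35,0] → ·  [on edge]
    (6,1)@(13, 3): e=[5,25,0] → █  [on edge]
    (7,1)@(15, 3): e=[-15,33,12] → ·
    (5,2)@(11, 5): e=[15,15,0] → █  [on edge]
    (6,2)@(13, 5): e=[-5,23,12] → ·
    (4,3)@(9, 7): e=[25,5,0] → █  [on edge]
    (6,3)@(13, 7): e=[-15,21,24] → ·
    (3,4)@(7, 9): e=[35,-5,0] → ·  [on edge]
    (4,4)@(9, 9): e=[15,3,12] → █
    (5,4)@(11, 9): e=[-5,11,24] → ·
    (2,5)@(5, 11): e=[45,-15,0] → ·  [on edge]
    (4,5)@(9, 11): e=[5,1,24] → █
    (1,6)@(3, 13): e=[55,-25,0] → ·  [on edge]
    (0,7)@(1, 15): e=[65,-35,0] → ·  [on edge]
  covered (6 px):
    · · · · · · · · · · · ·
    · · · · · · █ · · · · ·
    · · · · · █ · · · · · ·
    · · · · █ █ · · · · · ·
    · · · · █ · · · · · · ·
    · · · · █ · · · · · · ·
    · · · · · · · · · · · ·
    · · · · · · · · · · · ·
    · · · · · · · · · · · ·
    · · · · · · · · · · · ·
    · · · · · · · · · · · ·

Z-buffer (winner per pixel, '.' = empty):
  . . . 0 0 0 0 . . . . .
  . . . . . . 2 . . . . .
  . . . . . 2 . . . . . .
  . . . . 2 2 . . . . . .
  . . . . 2 . . 1 . . . .
  . . . . 2 . 1 1 . . . .
  . . . . . 1 1 . . . . .
  . . . . 1 1 . . . . . .
  . . . . . . . . . . . .
  . . . . . . . . . . . .
  . . . . . . . . . . . .

Final: 1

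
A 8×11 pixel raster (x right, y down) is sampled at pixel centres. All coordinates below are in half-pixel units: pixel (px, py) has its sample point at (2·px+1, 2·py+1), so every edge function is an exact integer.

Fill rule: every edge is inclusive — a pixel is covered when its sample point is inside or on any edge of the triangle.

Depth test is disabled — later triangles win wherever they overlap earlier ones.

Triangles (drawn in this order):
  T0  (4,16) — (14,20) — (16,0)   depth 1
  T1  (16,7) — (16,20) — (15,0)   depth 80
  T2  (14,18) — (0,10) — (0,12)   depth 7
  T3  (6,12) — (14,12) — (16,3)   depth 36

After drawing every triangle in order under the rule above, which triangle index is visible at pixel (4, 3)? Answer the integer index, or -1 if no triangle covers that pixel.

T0:
  2·area = 208  (B↔C swapped to make it positive)
  edge (4, 16)→(16, 0): d=(12,-16) inclusive
  edge (16, 0)→(14, 20): d=(-2,20) inclusive
  edge (14, 20)→(4, 16): d=(-10,-4) inclusive
    (7,1)@(15, 3): e=[20,14,174] → #
    (6,2)@(13, 5): e=[12,50,146] → #
    (5,3)@(11, 7): e=[4,86,118] → #
    (5,4)@(11, 9): e=[28,82,98] → #
    (4,5)@(9, 11): e=[20,118,70] → #
    (7,5)@(15, 11): e=[116,-2,94] → ·
    (3,6)@(7, 13): e=[12,154,42] → #
    (7,6)@(15, 13): e=[140,-6,74] → ·
    (2,7)@(5, 15): e=[4,190,14] → #
    (7,7)@(15, 15): e=[164,-10,54] → ·
    (2,8)@(5, 17): e=[28,186,-6] → ·
    (3,8)@(7, 17): e=[60,146,2] → #
  covered (26 px):
    · · · · · · · ·
    · · · · · · · #
    · · · · · · # #
    · · · · · # # #
    · · · · · # # #
    · · · · # # # ·
    · · · # # # # ·
    · · # # # # # ·
    · · · # # # # ·
    · · · · · · # ·
    · · · · · · · ·
T1:
  2·area = 13
  edge (16, 7)→(16, 20): d=(0,13) inclusive
  edge (16, 20)→(15, 0): d=(-1,-20) inclusive
  edge (15, 0)→(16, 7): d=(1,7) inclusive
  covered (0 px):
    · · · · · · · ·
    · · · · · · · ·
    · · · · · · · ·
    · · · · · · · ·
    · · · · · · · ·
    · · · · · · · ·
    · · · · · · · ·
    · · · · · · · ·
    · · · · · · · ·
    · · · · · · · ·
    · · · · · · · ·
T2:
  2·area = 28  (B↔C swapped to make it positive)
  edge (14, 18)→(0, 12): d=(-14,-6) inclusive
  edge (0, 12)→(0, 10): d=(0,-2) inclusive
  edge (0, 10)→(14, 18): d=(14,8) inclusive
    (0,5)@(1, 11): e=[20,2,6] → #
    (1,5)@(3, 11): e=[32,6,-10] → ·
    (0,6)@(1, 13): e=[-8,2,34] → ·
    (1,6)@(3, 13): e=[4,6,18] → #
    (2,6)@(5, 13): e=[16,10,2] → #
    (3,6)@(7, 13): e=[28,14,-14] → ·
    (1,7)@(3, 15): e=[-24,6,46] → ·
    (2,7)@(5, 15): e=[-12,10,30] → ·
    (3,7)@(7, 15): e=[0,14,14] → #  [on edge]
    (4,7)@(9, 15): e=[12,18,-2] → ·
    (3,8)@(7, 17): e=[-28,14,42] → ·
  covered (4 px):
    · · · · · · · ·
    · · · · · · · ·
    · · · · · · · ·
    · · · · · · · ·
    · · · · · · · ·
    # · · · · · · ·
    · # # · · · · ·
    · · · # · · · ·
    · · · · · · · ·
    · · · · · · · ·
    · · · · · · · ·
T3:
  2·area = 72  (B↔C swapped to make it positive)
  edge (6, 12)→(16, 3): d=(10,-9) inclusive
  edge (16, 3)→(14, 12): d=(-2,9) inclusive
  edge (14, 12)→(6, 12): d=(-8,0) inclusive
    (7,2)@(15, 5): e=[11,5,56] → #
    (6,3)@(13, 7): e=[13,19,40] → #
    (5,4)@(11, 9): e=[15,33,24] → #
    (7,4)@(15, 9): e=[51,-3,24] → ·
    (4,5)@(9, 11): e=[17,47,8] → #
    (7,5)@(15, 11): e=[71,-7,8] → ·
    (4,6)@(9, 13): e=[37,43,-8] → ·
    (5,6)@(11, 13): e=[55,25,-8] → ·
    (6,6)@(13, 13): e=[73,7,-8] → ·
  covered (8 px):
    · · · · · · · ·
    · · · · · · · ·
    · · · · · · · #
    · · · · · · # #
    · · · · · # # ·
    · · · · # # # ·
    · · · · · · · ·
    · · · · · · · ·
    · · · · · · · ·
    · · · · · · · ·
    · · · · · · · ·

Z-buffer (winner per pixel, '.' = empty):
  . . . . . . . .
  . . . . . . . 0
  . . . . . . 0 3
  . . . . . 0 3 3
  . . . . . 3 3 0
  2 . . . 3 3 3 .
  . 2 2 0 0 0 0 .
  . . 0 2 0 0 0 .
  . . . 0 0 0 0 .
  . . . . . . 0 .
  . . . . . . . .

Final: -1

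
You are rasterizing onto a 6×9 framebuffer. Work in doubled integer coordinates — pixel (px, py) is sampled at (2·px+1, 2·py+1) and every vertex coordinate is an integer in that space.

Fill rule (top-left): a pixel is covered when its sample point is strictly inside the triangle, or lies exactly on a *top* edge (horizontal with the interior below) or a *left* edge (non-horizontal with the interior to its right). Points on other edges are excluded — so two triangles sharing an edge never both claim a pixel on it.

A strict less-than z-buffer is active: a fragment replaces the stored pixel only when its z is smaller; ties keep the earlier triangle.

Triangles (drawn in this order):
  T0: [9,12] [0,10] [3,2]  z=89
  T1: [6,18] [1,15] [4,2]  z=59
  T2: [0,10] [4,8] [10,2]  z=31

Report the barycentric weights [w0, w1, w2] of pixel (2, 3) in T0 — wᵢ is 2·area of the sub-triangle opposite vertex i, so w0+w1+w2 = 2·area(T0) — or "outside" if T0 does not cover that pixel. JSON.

T0:
  2·area = 78
  edge (9, 12)→(0, 10): d=(-9,-2) top-left  bias=+0
  edge (0, 10)→(3, 2): d=(3,-8) top-left  bias=+0
  edge (3, 2)→(9, 12): d=(6,10) right/bottom  bias=-1
    (1,1)@(3, 3): e=[69,3,6] → X
    (2,1)@(5, 3): e=[73,19,-14] → .
    (1,2)@(3, 5): e=[51,9,18] → X
    (2,2)@(5, 5): e=[55,25,-2] → .
    (1,3)@(3, 7): e=[33,15,30] → X
    (2,3)@(5, 7): e=[37,31,10] → X
    (3,3)@(7, 7): e=[41,47,-10] → .
    (0,4)@(1, 9): e=[11,5,62] → X
    (3,4)@(7, 9): e=[23,53,2] → X
    (4,4)@(9, 9): e=[27,69,-18] → .
    (0,5)@(1, 11): e=[-7,11,74] → .
    (1,5)@(3, 11): e=[-3,27,54] → .
  covered (10 px):
    . . . . . .
    . X . . . .
    . X . . . .
    . X X . . .
    X X X X . .
    . . X X . .
    . . . . . .
    . . . . . .
    . . . . . .
T1:
  2·area = 74
  edge (6, 18)→(1, 15): d=(-5,-3) top-left  bias=+0
  edge (1, 15)→(4, 2): d=(3,-13) top-left  bias=+0
  edge (4, 2)→(6, 18): d=(2,16) right/bottom  bias=-1
    (1,3)@(3, 7): e=[46,2,26] → X
    (2,3)@(5, 7): e=[52,28,-6] → .
    (1,4)@(3, 9): e=[36,8,30] → X
    (2,4)@(5, 9): e=[42,34,-2] → .
    (1,5)@(3, 11): e=[26,14,34] → X
    (2,5)@(5, 11): e=[32,40,2] → X
    (3,5)@(7, 11): e=[38,66,-30] → .
    (1,6)@(3, 13): e=[16,20,38] → X
    (3,6)@(7, 13): e=[28,72,-26] → .
    (0,7)@(1, 15): e=[0,0,74] → X  [on edge]
    (3,7)@(7, 15): e=[18,78,-22] → .
    (0,8)@(1, 17): e=[-10,6,78] → .
  covered (10 px):
    . . . . . .
    . . . . . .
    . . . . . .
    . X . . . .
    . X . . . .
    . X X . . .
    . X X . . .
    X X X . . .
    . . X . . .
T2:
  2·area = 12  (B↔C swapped to make it positive)
  edge (0, 10)→(10, 2): d=(10,-8) top-left  bias=+0
  edge (10, 2)→(4, 8): d=(-6,6) right/bottom  bias=-1
  edge (4, 8)→(0, 10): d=(-4,2) right/bottom  bias=-1
    (5,0)@(11, 1): e=[-2,0,14] → .  [on edge]
    (4,1)@(9, 3): e=[2,0,10] → .  [on edge]
    (3,2)@(7, 5): e=[6,0,6] → .  [on edge]
    (2,3)@(5, 7): e=[10,0,2] → .  [on edge]
    (1,4)@(3, 9): e=[14,0,-2] → .  [on edge]
    (0,5)@(1, 11): e=[18,0,-6] → .  [on edge]
  covered (0 px):
    . . . . . .
    . . . . . .
    . . . . . .
    . . . . . .
    . . . . . .
    . . . . . .
    . . . . . .
    . . . . . .
    . . . . . .

Answer: [31,10,37]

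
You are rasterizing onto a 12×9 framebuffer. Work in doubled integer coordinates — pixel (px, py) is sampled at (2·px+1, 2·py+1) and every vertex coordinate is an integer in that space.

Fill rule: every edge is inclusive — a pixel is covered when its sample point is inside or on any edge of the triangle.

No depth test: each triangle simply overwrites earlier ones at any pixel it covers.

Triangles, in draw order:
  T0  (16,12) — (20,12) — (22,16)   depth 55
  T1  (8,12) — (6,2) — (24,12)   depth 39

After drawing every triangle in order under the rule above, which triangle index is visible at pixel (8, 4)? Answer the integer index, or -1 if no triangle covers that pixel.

T0:
  2·area = 16
  edge (16, 12)→(20, 12): d=(4,0) inclusive
  edge (20, 12)→(22, 16): d=(2,4) inclusive
  edge (22, 16)→(16, 12): d=(-6,-4) inclusive
    (9,6)@(19, 13): e=[4,6,6] → #
    (10,6)@(21, 13): e=[4,-2,14] → ·
    (9,7)@(19, 15): e=[12,10,-6] → ·
    (10,7)@(21, 15): e=[12,2,2] → #
    (11,7)@(23, 15): e=[12,-6,10] → ·
    (10,8)@(21, 17): e=[20,6,-10] → ·
  covered (2 px):
    · · · · · · · · · · · ·
    · · · · · · · · · · · ·
    · · · · · · · · · · · ·
    · · · · · · · · · · · ·
    · · · · · · · · · · · ·
    · · · · · · · · · · · ·
    · · · · · · · · · # · ·
    · · · · · · · · · · # ·
    · · · · · · · · · · · ·
T1:
  2·area = 160
  edge (8, 12)→(6, 2): d=(-2,-10) inclusive
  edge (6, 2)→(24, 12): d=(18,10) inclusive
  edge (24, 12)→(8, 12): d=(-16,0) inclusive
    (3,1)@(7, 3): e=[8,8,144] → #
    (4,1)@(9, 3): e=[28,-12,144] → ·
    (3,2)@(7, 5): e=[4,44,112] → #
    (4,2)@(9, 5): e=[24,24,112] → #
    (5,2)@(11, 5): e=[44,4,112] → #
    (6,2)@(13, 5): e=[64,-16,112] → ·
    (3,3)@(7, 7): e=[0,80,80] → #  [on edge]
    (6,3)@(13, 7): e=[60,20,80] → #
    (7,3)@(15, 7): e=[80,0,80] → #  [on edge]
    (8,3)@(17, 7): e=[100,-20,80] → ·
    (3,4)@(7, 9): e=[-4,116,48] → ·
    (4,4)@(9, 9): e=[16,96,48] → #
    (4,8)@(9, 17): e=[0,240,-80] → ·  [on edge]
  covered (21 px):
    · · · · · · · · · · · ·
    · · · # · · · · · · · ·
    · · · # # # · · · · · ·
    · · · # # # # # · · · ·
    · · · · # # # # # · · ·
    · · · · # # # # # # # ·
    · · · · · · · · · · · ·
    · · · · · · · · · · · ·
    · · · · · · · · · · · ·

Z-buffer (winner per pixel, '.' = empty):
  . . . . . . . . . . . .
  . . . 1 . . . . . . . .
  . . . 1 1 1 . . . . . .
  . . . 1 1 1 1 1 . . . .
  . . . . 1 1 1 1 1 . . .
  . . . . 1 1 1 1 1 1 1 .
  . . . . . . . . . 0 . .
  . . . . . . . . . . 0 .
  . . . . . . . . . . . .

Result: 1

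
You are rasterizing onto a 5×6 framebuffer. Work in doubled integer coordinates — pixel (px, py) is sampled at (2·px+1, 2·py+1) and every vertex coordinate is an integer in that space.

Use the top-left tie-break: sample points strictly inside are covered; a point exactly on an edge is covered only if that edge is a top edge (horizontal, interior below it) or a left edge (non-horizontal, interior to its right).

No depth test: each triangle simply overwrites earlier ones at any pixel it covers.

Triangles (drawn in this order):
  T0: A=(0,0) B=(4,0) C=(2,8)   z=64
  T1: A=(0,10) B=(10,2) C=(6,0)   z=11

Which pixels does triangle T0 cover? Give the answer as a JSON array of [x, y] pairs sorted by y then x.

T0:
  2·area = 32
  edge (0, 0)→(4, 0): d=(4,0) top-left  bias=+0
  edge (4, 0)→(2, 8): d=(-2,8) right/bottom  bias=-1
  edge (2, 8)→(0, 0): d=(-2,-8) top-left  bias=+0
    (0,0)@(1, 1): e=[4,22,6] → █
    (1,0)@(3, 1): e=[4,6,22] → █
    (2,0)@(5, 1): e=[4,-10,38] → ·
    (0,1)@(1, 3): e=[12,18,2] → █
    (2,1)@(5, 3): e=[12,-14,34] → ·
    (0,2)@(1, 5): e=[20,14,-2] → ·
    (1,2)@(3, 5): e=[20,-2,14] → ·
  covered (4 px):
    █ █ · · ·
    █ █ · · ·
    · · · · ·
    · · · · ·
    · · · · ·
    · · · · ·
T1:
  2·area = 52  (B↔C swapped to make it positive)
  edge (0, 10)→(6, 0): d=(6,-10) top-left  bias=+0
  edge (6, 0)→(10, 2): d=(4,2) right/bottom  bias=-1
  edge (10, 2)→(0, 10): d=(-10,8) right/bottom  bias=-1
    (3,0)@(7, 1): e=[16,2,34] → █
    (4,0)@(9, 1): e=[36,-2,18] → ·
    (2,1)@(5, 3): e=[8,14,30] → █
    (4,1)@(9, 3): e=[48,6,-2] → ·
    (1,2)@(3, 5): e=[0,26,26] → █  [on edge]
    (3,2)@(7, 5): e=[40,18,-6] → ·
    (1,3)@(3, 7): e=[12,34,6] → █
    (2,3)@(5, 7): e=[32,30,-10] → ·
    (0,4)@(1, 9): e=[4,46,2] → █
    (1,4)@(3, 9): e=[24,42,-14] → ·
    (0,5)@(1, 11): e=[16,54,-18] → ·
  covered (7 px):
    · · · █ ·
    · · █ █ ·
    · █ █ · ·
    · █ · · ·
    █ · · · ·
    · · · · ·

Answer: [[0,0],[1,0],[0,1],[1,1]]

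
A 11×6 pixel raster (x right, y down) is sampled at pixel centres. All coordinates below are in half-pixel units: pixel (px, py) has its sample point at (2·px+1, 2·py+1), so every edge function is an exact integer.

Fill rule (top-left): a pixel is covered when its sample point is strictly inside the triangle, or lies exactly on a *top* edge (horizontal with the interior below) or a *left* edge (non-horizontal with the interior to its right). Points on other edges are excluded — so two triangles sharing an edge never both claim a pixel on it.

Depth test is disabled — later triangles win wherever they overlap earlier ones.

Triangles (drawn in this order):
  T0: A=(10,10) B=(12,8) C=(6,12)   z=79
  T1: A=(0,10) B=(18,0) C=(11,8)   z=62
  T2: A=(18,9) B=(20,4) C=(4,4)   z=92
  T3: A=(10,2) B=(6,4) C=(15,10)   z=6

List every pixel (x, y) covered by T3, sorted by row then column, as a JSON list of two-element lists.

T0:
  2·area = 4  (B↔C swapped to make it positive)
  edge (10, 10)→(6, 12): d=(-4,2) right/bottom  bias=-1
  edge (6, 12)→(12, 8): d=(6,-4) top-left  bias=+0
  edge (12, 8)→(10, 10): d=(-2,2) right/bottom  bias=-1
    (9,0)@(19, 1): e=[18,-14,0] → ·  [on edge]
    (8,1)@(17, 3): e=[14,-10,0] → ·  [on edge]
    (7,2)@(15, 5): e=[10,-6,0] → ·  [on edge]
    (6,3)@(13, 7): e=[6,-2,0] → ·  [on edge]
    (5,4)@(11, 9): e=[2,2,0] → ·  [on edge]
    (4,5)@(9, 11): e=[-2,6,0] → ·  [on edge]
  covered (0 px):
    · · · · · · · · · · ·
    · · · · · · · · · · ·
    · · · · · · · · · · ·
    · · · · · · · · · · ·
    · · · · · · · · · · ·
    · · · · · · · · · · ·
T1:
  2·area = 74
  edge (0, 10)→(18, 0): d=(18,-10) top-left  bias=+0
  edge (18, 0)→(11, 8): d=(-7,8) right/bottom  bias=-1
  edge (11, 8)→(0, 10): d=(-11,2) right/bottom  bias=-1
    (8,0)@(17, 1): e=[8,1,65] → █
    (9,0)@(19, 1): e=[28,-15,61] → ·
    (6,1)@(13, 3): e=[4,19,51] → █
    (7,1)@(15, 3): e=[24,3,47] → █
    (8,1)@(17, 3): e=[44,-13,43] → ·
    (4,2)@(9, 5): e=[0,37,37] → █  [on edge]
    (5,2)@(11, 5): e=[20,21,33] → █
    (7,2)@(15, 5): e=[60,-11,25] → ·
    (3,3)@(7, 7): e=[16,39,19] → █
    (6,3)@(13, 7): e=[76,-9,7] → ·
    (1,4)@(3, 9): e=[12,57,5] → █
    (2,4)@(5, 9): e=[32,41,1] → █
  covered (11 px):
    · · · · · · · · █ · ·
    · · · · · · █ █ · · ·
    · · · · █ █ █ · · · ·
    · · · █ █ █ · · · · ·
    · █ █ · · · · · · · ·
    · · · · · · · · · · ·
T2:
  2·area = 80  (B↔C swapped to make it positive)
  edge (18, 9)→(4, 4): d=(-14,-5) top-left  bias=+0
  edge (4, 4)→(20, 4): d=(16,0) top-left  bias=+0
  edge (20, 4)→(18, 9): d=(-2,5) right/bottom  bias=-1
    (3,2)@(7, 5): e=[1,16,63] → █
    (4,2)@(9, 5): e=[11,16,53] → █
    (5,2)@(11, 5): e=[21,16,43] → █
    (6,2)@(13, 5): e=[31,16,33] → █
    (7,2)@(15, 5): e=[41,16,23] → █
    (8,2)@(17, 5): e=[51,16,13] → █
    (9,2)@(19, 5): e=[61,16,3] → █
    (10,2)@(21, 5): e=[71,16,-7] → ·
    (3,3)@(7, 7): e=[-27,48,59] → ·
    (4,3)@(9, 7): e=[-17,48,49] → ·
    (5,3)@(11, 7): e=[-7,48,39] → ·
    (6,3)@(13, 7): e=[3,48,29] → █
  covered (10 px):
    · · · · · · · · · · ·
    · · · · · · · · · · ·
    · · · █ █ █ █ █ █ █ ·
    · · · · · · █ █ █ · ·
    · · · · · · · · · · ·
    · · · · · · · · · · ·
T3:
  2·area = 42  (B↔C swapped to make it positive)
  edge (10, 2)→(15, 10): d=(5,8) right/bottom  bias=-1
  edge (15, 10)→(6, 4): d=(-9,-6) top-left  bias=+0
  edge (6, 4)→(10, 2): d=(4,-2) top-left  bias=+0
    (4,1)@(9, 3): e=[13,27,2] → █
    (5,1)@(11, 3): e=[-3,39,6] → ·
    (4,2)@(9, 5): e=[23,9,10] → █
    (5,2)@(11, 5): e=[7,21,14] → █
    (6,2)@(13, 5): e=[-9,33,18] → ·
    (4,3)@(9, 7): e=[33,-9,18] → ·
    (5,3)@(11, 7): e=[17,3,22] → █
    (6,3)@(13, 7): e=[1,15,26] → █
    (7,3)@(15, 7): e=[-15,27,30] → ·
    (5,4)@(11, 9): e=[27,-15,30] → ·
    (6,4)@(13, 9): e=[11,-3,34] → ·
  covered (5 px):
    · · · · · · · · · · ·
    · · · · █ · · · · · ·
    · · · · █ █ · · · · ·
    · · · · · █ █ · · · ·
    · · · · · · · · · · ·
    · · · · · · · · · · ·

Result: [[4,1],[4,2],[5,2],[5,3],[6,3]]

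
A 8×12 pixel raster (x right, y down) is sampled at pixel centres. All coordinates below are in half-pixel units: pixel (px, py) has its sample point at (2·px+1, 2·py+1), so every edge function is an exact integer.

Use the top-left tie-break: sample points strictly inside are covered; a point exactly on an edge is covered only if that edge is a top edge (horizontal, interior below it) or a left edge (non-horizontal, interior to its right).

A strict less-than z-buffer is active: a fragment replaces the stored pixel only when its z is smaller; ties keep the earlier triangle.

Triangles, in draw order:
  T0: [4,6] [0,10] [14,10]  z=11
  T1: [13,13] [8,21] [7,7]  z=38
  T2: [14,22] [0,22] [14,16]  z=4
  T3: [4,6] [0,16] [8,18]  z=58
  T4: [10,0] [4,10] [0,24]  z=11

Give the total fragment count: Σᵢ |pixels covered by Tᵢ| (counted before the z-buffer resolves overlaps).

T0:
  2·area = 56  (B↔C swapped to make it positive)
  edge (4, 6)→(14, 10): d=(10,4) right/bottom  bias=-1
  edge (14, 10)→(0, 10): d=(-14,0) right/bottom  bias=-1
  edge (0, 10)→(4, 6): d=(4,-4) top-left  bias=+0
    (4,0)@(9, 1): e=[-70,126,0] → .  [on edge]
    (3,1)@(7, 3): e=[-42,98,0] → .  [on edge]
    (2,2)@(5, 5): e=[-14,70,0] → .  [on edge]
    (1,3)@(3, 7): e=[14,42,0] → X  [on edge]
    (2,3)@(5, 7): e=[6,42,8] → X
    (3,3)@(7, 7): e=[-2,42,16] → .
    (0,4)@(1, 9): e=[42,14,0] → X  [on edge]
    (3,4)@(7, 9): e=[18,14,24] → X
    (4,4)@(9, 9): e=[10,14,32] → X
    (5,4)@(11, 9): e=[2,14,40] → X
    (6,4)@(13, 9): e=[-6,14,48] → .
    (0,5)@(1, 11): e=[62,-14,8] → .
  covered (8 px):
    . . . . . . . .
    . . . . . . . .
    . . . . . . . .
    . X X . . . . .
    X X X X X X . .
    . . . . . . . .
    . . . . . . . .
    . . . . . . . .
    . . . . . . . .
    . . . . . . . .
    . . . . . . . .
    . . . . . . . .
T1:
  2·area = 78
  edge (13, 13)→(8, 21): d=(-5,8) right/bottom  bias=-1
  edge (8, 21)→(7, 7): d=(-1,-14) top-left  bias=+0
  edge (7, 7)→(13, 13): d=(6,6) right/bottom  bias=-1
    (0,0)@(1, 1): e=[156,-78,0] → .  [on edge]
    (1,1)@(3, 3): e=[130,-52,0] → .  [on edge]
    (2,2)@(5, 5): e=[104,-26,0] → .  [on edge]
    (3,3)@(7, 7): e=[78,0,0] → .  [on edge]
    (4,4)@(9, 9): e=[52,26,0] → .  [on edge]
    (4,5)@(9, 11): e=[42,24,12] → X
    (5,5)@(11, 11): e=[26,52,0] → .  [on edge]
    (4,6)@(9, 13): e=[32,22,24] → X
    (5,6)@(11, 13): e=[16,50,12] → X
    (6,6)@(13, 13): e=[0,78,0] → .  [on edge]
    (4,7)@(9, 15): e=[22,20,36] → X
    (6,7)@(13, 15): e=[-10,76,12] → .
    (7,7)@(15, 15): e=[-26,104,0] → .  [on edge]
  covered (7 px):
    . . . . . . . .
    . . . . . . . .
    . . . . . . . .
    . . . . . . . .
    . . . . . . . .
    . . . . X . . .
    . . . . X X . .
    . . . . X X . .
    . . . . X . . .
    . . . . X . . .
    . . . . . . . .
    . . . . . . . .
T2:
  2·area = 84
  edge (14, 22)→(0, 22): d=(-14,0) right/bottom  bias=-1
  edge (0, 22)→(14, 16): d=(14,-6) top-left  bias=+0
  edge (14, 16)→(14, 22): d=(0,6) right/bottom  bias=-1
    (6,8)@(13, 17): e=[70,8,6] → X
    (7,8)@(15, 17): e=[70,20,-6] → .
    (3,9)@(7, 19): e=[42,0,42] → X  [on edge]
    (4,9)@(9, 19): e=[42,12,30] → X
    (5,9)@(11, 19): e=[42,24,18] → X
    (7,9)@(15, 19): e=[42,48,-6] → .
    (1,10)@(3, 21): e=[14,4,66] → X
    (2,10)@(5, 21): e=[14,16,54] → X
    (7,10)@(15, 21): e=[14,76,-6] → .
    (1,11)@(3, 23): e=[-14,32,66] → .
    (2,11)@(5, 23): e=[-14,44,54] → .
    (3,11)@(7, 23): e=[-14,56,42] → .
  covered (11 px):
    . . . . . . . .
    . . . . . . . .
    . . . . . . . .
    . . . . . . . .
    . . . . . . . .
    . . . . . . . .
    . . . . . . . .
    . . . . . . . .
    . . . . . . X .
    . . . X X X X .
    . X X X X X X .
    . . . . . . . .
T3:
  2·area = 88  (B↔C swapped to make it positive)
  edge (4, 6)→(8, 18): d=(4,12) right/bottom  bias=-1
  edge (8, 18)→(0, 16): d=(-8,-2) top-left  bias=+0
  edge (0, 16)→(4, 6): d=(4,-10) top-left  bias=+0
    (1,1)@(3, 3): e=[0,110,-22] → .  [on edge]
    (1,4)@(3, 9): e=[24,62,2] → X
    (2,4)@(5, 9): e=[0,66,22] → .  [on edge]
    (1,5)@(3, 11): e=[32,46,10] → X
    (2,5)@(5, 11): e=[8,50,30] → X
    (3,5)@(7, 11): e=[-16,54,50] → .
    (1,6)@(3, 13): e=[40,30,18] → X
    (3,6)@(7, 13): e=[-8,38,58] → .
    (0,7)@(1, 15): e=[72,10,6] → X
    (3,7)@(7, 15): e=[0,22,66] → .  [on edge]
    (0,8)@(1, 17): e=[80,-6,14] → .
    (1,8)@(3, 17): e=[56,-2,34] → .
    (4,10)@(9, 21): e=[0,-22,110] → .  [on edge]
  covered (10 px):
    . . . . . . . .
    . . . . . . . .
    . . . . . . . .
    . . . . . . . .
    . X . . . . . .
    . X X . . . . .
    . X X . . . . .
    X X X . . . . .
    . . X X . . . .
    . . . . . . . .
    . . . . . . . .
    . . . . . . . .
T4:
  2·area = 44  (B↔C swapped to make it positive)
  edge (10, 0)→(0, 24): d=(-10,24) right/bottom  bias=-1
  edge (0, 24)→(4, 10): d=(4,-14) top-left  bias=+0
  edge (4, 10)→(10, 0): d=(6,-10) top-left  bias=+0
    (3,2)@(7, 5): e=[22,22,0] → X  [on edge]
    (4,2)@(9, 5): e=[-26,50,20] → .
    (3,3)@(7, 7): e=[2,30,12] → X
    (4,3)@(9, 7): e=[-46,58,32] → .
    (2,4)@(5, 9): e=[30,10,4] → X
    (3,4)@(7, 9): e=[-18,38,24] → .
    (2,5)@(5, 11): e=[10,18,16] → X
    (3,5)@(7, 11): e=[-38,46,36] → .
    (2,6)@(5, 13): e=[-10,26,28] → .
    (0,7)@(1, 15): e=[66,-22,0] → .  [on edge]
    (1,7)@(3, 15): e=[18,6,20] → X
    (2,7)@(5, 15): e=[-30,34,40] → .
  covered (6 px):
    . . . . . . . .
    . . . . . . . .
    . . . X . . . .
    . . . X . . . .
    . . X . . . . .
    . . X . . . . .
    . . . . . . . .
    . X . . . . . .
    . . . . . . . .
    . . . . . . . .
    X . . . . . . .
    . . . . . . . .

Result: 42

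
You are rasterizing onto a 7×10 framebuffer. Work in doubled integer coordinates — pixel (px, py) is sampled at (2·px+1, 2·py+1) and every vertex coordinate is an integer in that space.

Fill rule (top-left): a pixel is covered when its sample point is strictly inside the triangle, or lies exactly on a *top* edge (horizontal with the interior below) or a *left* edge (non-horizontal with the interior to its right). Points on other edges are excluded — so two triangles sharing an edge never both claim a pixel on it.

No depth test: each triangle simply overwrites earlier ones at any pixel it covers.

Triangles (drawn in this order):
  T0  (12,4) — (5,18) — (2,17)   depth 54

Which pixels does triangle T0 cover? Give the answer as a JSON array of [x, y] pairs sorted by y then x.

T0:
  2·area = 49
  edge (12, 4)→(5, 18): d=(-7,14) right/bottom  bias=-1
  edge (5, 18)→(2, 17): d=(-3,-1) top-left  bias=+0
  edge (2, 17)→(12, 4): d=(10,-13) top-left  bias=+0
    (4,4)@(9, 9): e=[7,31,11] → X
    (5,4)@(11, 9): e=[-21,33,37] → .
    (3,5)@(7, 11): e=[21,23,5] → X
    (4,5)@(9, 11): e=[-7,25,31] → .
    (3,6)@(7, 13): e=[7,17,25] → X
    (4,6)@(9, 13): e=[-21,19,51] → .
    (2,7)@(5, 15): e=[21,9,19] → X
    (3,7)@(7, 15): e=[-7,11,45] → .
    (1,8)@(3, 17): e=[35,1,13] → X
    (3,8)@(7, 17): e=[-21,5,65] → .
    (1,9)@(3, 19): e=[21,-5,33] → .
    (2,9)@(5, 19): e=[-7,-3,59] → .
  covered (6 px):
    . . . . . . .
    . . . . . . .
    . . . . . . .
    . . . . . . .
    . . . . X . .
    . . . X . . .
    . . . X . . .
    . . X . . . .
    . X X . . . .
    . . . . . . .

Final: [[4,4],[3,5],[3,6],[2,7],[1,8],[2,8]]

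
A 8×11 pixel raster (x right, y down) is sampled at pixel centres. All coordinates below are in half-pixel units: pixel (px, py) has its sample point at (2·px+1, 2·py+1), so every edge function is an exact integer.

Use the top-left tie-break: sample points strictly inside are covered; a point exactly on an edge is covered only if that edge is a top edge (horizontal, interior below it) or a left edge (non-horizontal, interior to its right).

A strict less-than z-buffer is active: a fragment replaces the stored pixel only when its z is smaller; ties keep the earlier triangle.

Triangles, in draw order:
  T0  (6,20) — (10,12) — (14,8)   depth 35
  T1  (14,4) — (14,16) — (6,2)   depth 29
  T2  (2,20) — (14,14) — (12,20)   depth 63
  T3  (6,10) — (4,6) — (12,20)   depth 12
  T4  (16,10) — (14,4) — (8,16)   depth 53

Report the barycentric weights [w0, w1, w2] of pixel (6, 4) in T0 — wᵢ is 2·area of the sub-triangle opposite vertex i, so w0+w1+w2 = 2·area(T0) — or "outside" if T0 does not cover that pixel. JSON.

T0:
  2·area = 16
  edge (6, 20)→(10, 12): d=(4,-8) top-left  bias=+0
  edge (10, 12)→(14, 8): d=(4,-4) top-left  bias=+0
  edge (14, 8)→(6, 20): d=(-8,12) right/bottom  bias=-1
    (7,3)@(15, 7): e=[20,0,-4] → .  [on edge]
    (6,4)@(13, 9): e=[12,0,4] → X  [on edge]
    (7,4)@(15, 9): e=[28,8,-20] → .
    (5,5)@(11, 11): e=[4,0,12] → X  [on edge]
    (6,5)@(13, 11): e=[20,8,-12] → .
    (4,6)@(9, 13): e=[-4,0,20] → .  [on edge]
    (5,6)@(11, 13): e=[12,8,-4] → .
    (3,7)@(7, 15): e=[-12,0,28] → .  [on edge]
    (4,7)@(9, 15): e=[4,8,4] → X
    (5,7)@(11, 15): e=[20,16,-20] → .
    (2,8)@(5, 17): e=[-20,0,36] → .  [on edge]
    (4,8)@(9, 17): e=[12,16,-12] → .
    (1,9)@(3, 19): e=[-28,0,44] → .  [on edge]
    (0,10)@(1, 21): e=[-36,0,52] → .  [on edge]
  covered (3 px):
    . . . . . . . .
    . . . . . . . .
    . . . . . . . .
    . . . . . . . .
    . . . . . . X .
    . . . . . X . .
    . . . . . . . .
    . . . . X . . .
    . . . . . . . .
    . . . . . . . .
    . . . . . . . .
T1:
  2·area = 96
  edge (14, 4)→(14, 16): d=(0,12) right/bottom  bias=-1
  edge (14, 16)→(6, 2): d=(-8,-14) top-left  bias=+0
  edge (6, 2)→(14, 4): d=(8,2) right/bottom  bias=-1
    (3,1)@(7, 3): e=[84,6,6] → X
    (4,1)@(9, 3): e=[60,34,2] → X
    (5,1)@(11, 3): e=[36,62,-2] → .
    (3,2)@(7, 5): e=[84,-10,22] → .
    (4,2)@(9, 5): e=[60,18,18] → X
    (5,2)@(11, 5): e=[36,46,14] → X
    (6,2)@(13, 5): e=[12,74,10] → X
    (7,2)@(15, 5): e=[-12,102,6] → .
    (4,3)@(9, 7): e=[60,2,34] → X
    (7,3)@(15, 7): e=[-12,86,22] → .
    (4,4)@(9, 9): e=[60,-14,50] → .
    (5,4)@(11, 9): e=[36,14,46] → X
  covered (12 px):
    . . . . . . . .
    . . . X X . . .
    . . . . X X X .
    . . . . X X X .
    . . . . . X X .
    . . . . . . X .
    . . . . . . X .
    . . . . . . . .
    . . . . . . . .
    . . . . . . . .
    . . . . . . . .
T2:
  2·area = 60
  edge (2, 20)→(14, 14): d=(12,-6) top-left  bias=+0
  edge (14, 14)→(12, 20): d=(-2,6) right/bottom  bias=-1
  edge (12, 20)→(2, 20): d=(-10,0) right/bottom  bias=-1
    (7,5)@(15, 11): e=[-30,0,90] → .  [on edge]
    (6,7)@(13, 15): e=[6,4,50] → X
    (7,7)@(15, 15): e=[18,-8,50] → .
    (4,8)@(9, 17): e=[6,24,30] → X
    (5,8)@(11, 17): e=[18,12,30] → X
    (6,8)@(13, 17): e=[30,0,30] → .  [on edge]
    (2,9)@(5, 19): e=[6,44,10] → X
    (3,9)@(7, 19): e=[18,32,10] → X
    (6,9)@(13, 19): e=[54,-4,10] → .
    (2,10)@(5, 21): e=[30,40,-10] → .
    (3,10)@(7, 21): e=[42,28,-10] → .
    (4,10)@(9, 21): e=[54,16,-10] → .
  covered (7 px):
    . . . . . . . .
    . . . . . . . .
    . . . . . . . .
    . . . . . . . .
    . . . . . . . .
    . . . . . . . .
    . . . . . . . .
    . . . . . . X .
    . . . . X X . .
    . . X X X X . .
    . . . . . . . .
T3:
  2·area = 4
  edge (6, 10)→(4, 6): d=(-2,-4) top-left  bias=+0
  edge (4, 6)→(12, 20): d=(8,14) right/bottom  bias=-1
  edge (12, 20)→(6, 10): d=(-6,-10) top-left  bias=+0
    (1,2)@(3, 5): e=[-2,6,0] → .  [on edge]
    (4,7)@(9, 15): e=[2,2,0] → X  [on edge]
    (5,7)@(11, 15): e=[10,-26,20] → .
    (4,8)@(9, 17): e=[-2,18,-12] → .
  covered (1 px):
    . . . . . . . .
    . . . . . . . .
    . . . . . . . .
    . . . . . . . .
    . . . . . . . .
    . . . . . . . .
    . . . . . . . .
    . . . . X . . .
    . . . . . . . .
    . . . . . . . .
    . . . . . . . .
T4:
  2·area = 60  (B↔C swapped to make it positive)
  edge (16, 10)→(8, 16): d=(-8,6) right/bottom  bias=-1
  edge (8, 16)→(14, 4): d=(6,-12) top-left  bias=+0
  edge (14, 4)→(16, 10): d=(2,6) right/bottom  bias=-1
    (6,0)@(13, 1): e=[90,-30,0] → .  [on edge]
    (6,3)@(13, 7): e=[42,6,12] → X
    (7,3)@(15, 7): e=[30,30,0] → .  [on edge]
    (6,4)@(13, 9): e=[26,18,16] → X
    (7,4)@(15, 9): e=[14,42,4] → X
    (5,5)@(11, 11): e=[22,6,32] → X
    (7,5)@(15, 11): e=[-2,54,8] → .
    (5,6)@(11, 13): e=[6,18,36] → X
    (6,6)@(13, 13): e=[-6,42,24] → .
    (4,7)@(9, 15): e=[2,6,52] → X
    (5,7)@(11, 15): e=[-10,30,40] → .
    (4,8)@(9, 17): e=[-14,18,56] → .
  covered (7 px):
    . . . . . . . .
    . . . . . . . .
    . . . . . . . .
    . . . . . . X .
    . . . . . . X X
    . . . . . X X .
    . . . . . X . .
    . . . . X . . .
    . . . . . . . .
    . . . . . . . .
    . . . . . . . .

Result: [0,4,12]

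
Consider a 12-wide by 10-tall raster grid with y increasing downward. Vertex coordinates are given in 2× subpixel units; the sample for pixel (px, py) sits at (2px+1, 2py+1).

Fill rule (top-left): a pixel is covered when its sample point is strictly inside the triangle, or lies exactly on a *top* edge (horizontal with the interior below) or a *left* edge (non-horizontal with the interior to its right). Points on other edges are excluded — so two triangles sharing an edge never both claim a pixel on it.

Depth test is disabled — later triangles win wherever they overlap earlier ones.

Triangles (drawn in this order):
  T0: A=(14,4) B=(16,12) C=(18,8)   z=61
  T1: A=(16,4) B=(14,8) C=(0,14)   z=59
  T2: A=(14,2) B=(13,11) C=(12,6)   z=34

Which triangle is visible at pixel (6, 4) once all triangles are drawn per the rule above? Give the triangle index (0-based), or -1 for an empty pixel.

T0:
  2·area = 24  (B↔C swapped to make it positive)
  edge (14, 4)→(18, 8): d=(4,4) right/bottom  bias=-1
  edge (18, 8)→(16, 12): d=(-2,4) right/bottom  bias=-1
  edge (16, 12)→(14, 4): d=(-2,-8) top-left  bias=+0
    (5,0)@(11, 1): e=[0,42,-18] → .  [on edge]
    (6,1)@(13, 3): e=[0,30,-6] → .  [on edge]
    (7,2)@(15, 5): e=[0,18,6] → .  [on edge]
    (7,3)@(15, 7): e=[8,14,2] → X
    (8,3)@(17, 7): e=[0,6,18] → .  [on edge]
    (7,4)@(15, 9): e=[16,10,-2] → .
    (8,4)@(17, 9): e=[8,2,14] → X
    (9,4)@(19, 9): e=[0,-6,30] → .  [on edge]
    (8,5)@(17, 11): e=[16,-2,10] → .
    (10,5)@(21, 11): e=[0,-18,42] → .  [on edge]
    (11,6)@(23, 13): e=[0,-30,54] → .  [on edge]
  covered (2 px):
    . . . . . . . . . . . .
    . . . . . . . . . . . .
    . . . . . . . . . . . .
    . . . . . . . X . . . .
    . . . . . . . . X . . .
    . . . . . . . . . . . .
    . . . . . . . . . . . .
    . . . . . . . . . . . .
    . . . . . . . . . . . .
    . . . . . . . . . . . .
T1:
  2·area = 44
  edge (16, 4)→(14, 8): d=(-2,4) right/bottom  bias=-1
  edge (14, 8)→(0, 14): d=(-14,6) right/bottom  bias=-1
  edge (0, 14)→(16, 4): d=(16,-10) top-left  bias=+0
    (7,2)@(15, 5): e=[2,36,6] → X
    (8,2)@(17, 5): e=[-6,24,26] → .
    (10,2)@(21, 5): e=[-22,0,66] → .  [on edge]
    (6,3)@(13, 7): e=[6,20,18] → X
    (7,3)@(15, 7): e=[-2,8,38] → .
    (4,4)@(9, 9): e=[18,16,10] → X
    (5,4)@(11, 9): e=[10,4,30] → X
    (6,4)@(13, 9): e=[2,-8,50] → .
    (2,5)@(5, 11): e=[30,12,2] → X
    (3,5)@(7, 11): e=[22,0,22] → .  [on edge]
    (4,5)@(9, 11): e=[14,-12,42] → .
    (5,5)@(11, 11): e=[6,-24,62] → .
  covered (5 px):
    . . . . . . . . . . . .
    . . . . . . . . . . . .
    . . . . . . . X . . . .
    . . . . . . X . . . . .
    . . . . X X . . . . . .
    . . X . . . . . . . . .
    . . . . . . . . . . . .
    . . . . . . . . . . . .
    . . . . . . . . . . . .
    . . . . . . . . . . . .
T2:
  2·area = 14
  edge (14, 2)→(13, 11): d=(-1,9) right/bottom  bias=-1
  edge (13, 11)→(12, 6): d=(-1,-5) top-left  bias=+0
  edge (12, 6)→(14, 2): d=(2,-4) top-left  bias=+0
    (5,0)@(11, 1): e=[28,0,-14] → .  [on edge]
    (6,2)@(13, 5): e=[6,6,2] → X
    (7,2)@(15, 5): e=[-12,16,10] → .
    (6,3)@(13, 7): e=[4,4,6] → X
    (7,3)@(15, 7): e=[-14,14,14] → .
    (6,4)@(13, 9): e=[2,2,10] → X
    (7,4)@(15, 9): e=[-16,12,18] → .
    (6,5)@(13, 11): e=[0,0,14] → .  [on edge]
  covered (3 px):
    . . . . . . . . . . . .
    . . . . . . . . . . . .
    . . . . . . X . . . . .
    . . . . . . X . . . . .
    . . . . . . X . . . . .
    . . . . . . . . . . . .
    . . . . . . . . . . . .
    . . . . . . . . . . . .
    . . . . . . . . . . . .
    . . . . . . . . . . . .

Z-buffer (winner per pixel, '.' = empty):
  . . . . . . . . . . . .
  . . . . . . . . . . . .
  . . . . . . 2 1 . . . .
  . . . . . . 2 0 . . . .
  . . . . 1 1 2 . 0 . . .
  . . 1 . . . . . . . . .
  . . . . . . . . . . . .
  . . . . . . . . . . . .
  . . . . . . . . . . . .
  . . . . . . . . . . . .

Result: 2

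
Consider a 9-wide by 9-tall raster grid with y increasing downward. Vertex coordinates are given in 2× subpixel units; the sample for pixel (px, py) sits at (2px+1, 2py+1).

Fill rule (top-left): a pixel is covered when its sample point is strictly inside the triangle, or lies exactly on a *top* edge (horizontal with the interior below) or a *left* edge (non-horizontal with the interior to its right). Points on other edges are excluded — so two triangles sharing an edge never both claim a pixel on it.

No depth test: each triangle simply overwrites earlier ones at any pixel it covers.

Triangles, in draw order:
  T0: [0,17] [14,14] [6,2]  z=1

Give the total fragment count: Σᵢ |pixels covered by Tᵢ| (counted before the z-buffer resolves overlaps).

T0:
  2·area = 192  (B↔C swapped to make it positive)
  edge (0, 17)→(6, 2): d=(6,-15) top-left  bias=+0
  edge (6, 2)→(14, 14): d=(8,12) right/bottom  bias=-1
  edge (14, 14)→(0, 17): d=(-14,3) right/bottom  bias=-1
    (2,2)@(5, 5): e=[3,36,153] → █
    (3,2)@(7, 5): e=[33,12,147] → █
    (4,2)@(9, 5): e=[63,-12,141] → ·
    (2,3)@(5, 7): e=[15,52,125] → █
    (4,3)@(9, 7): e=[75,4,113] → █
    (5,3)@(11, 7): e=[105,-20,107] → ·
    (2,4)@(5, 9): e=[27,68,97] → █
    (5,4)@(11, 9): e=[117,-4,79] → ·
    (1,5)@(3, 11): e=[9,108,75] → █
    (5,5)@(11, 11): e=[129,12,51] → █
    (6,5)@(13, 11): e=[159,-12,45] → ·
    (1,6)@(3, 13): e=[21,124,47] → █
  covered (24 px):
    · · · · · · · · ·
    · · · · · · · · ·
    · · █ █ · · · · ·
    · · █ █ █ · · · ·
    · · █ █ █ · · · ·
    · █ █ █ █ █ · · ·
    · █ █ █ █ █ █ · ·
    █ █ █ █ █ · · · ·
    · · · · · · · · ·

Final: 24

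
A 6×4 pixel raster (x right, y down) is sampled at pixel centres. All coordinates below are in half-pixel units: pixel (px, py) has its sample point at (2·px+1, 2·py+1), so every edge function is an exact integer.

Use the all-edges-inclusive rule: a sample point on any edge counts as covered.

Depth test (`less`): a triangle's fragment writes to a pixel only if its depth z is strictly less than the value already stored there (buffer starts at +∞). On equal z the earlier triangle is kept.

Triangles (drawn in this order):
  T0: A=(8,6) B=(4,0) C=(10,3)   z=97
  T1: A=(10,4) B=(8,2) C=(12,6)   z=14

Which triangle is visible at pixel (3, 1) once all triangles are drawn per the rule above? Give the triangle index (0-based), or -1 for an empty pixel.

T0:
  2·area = 24
  edge (8, 6)→(4, 0): d=(-4,-6) inclusive
  edge (4, 0)→(10, 3): d=(6,3) inclusive
  edge (10, 3)→(8, 6): d=(-2,3) inclusive
    (2,0)@(5, 1): e=[2,3,19] → X
    (3,0)@(7, 1): e=[14,-3,13] → .
    (2,1)@(5, 3): e=[-6,15,15] → .
    (3,1)@(7, 3): e=[6,9,9] → X
    (4,1)@(9, 3): e=[18,3,3] → X
    (5,1)@(11, 3): e=[30,-3,-3] → .
    (3,2)@(7, 5): e=[-2,21,5] → .
    (4,2)@(9, 5): e=[10,15,-1] → .
  covered (3 px):
    . . X . . .
    . . . X X .
    . . . . . .
    . . . . . .
T1:
  degenerate (2·area = 0) — covers nothing

Z-buffer (winner per pixel, '.' = empty):
  . . 0 . . .
  . . . 0 0 .
  . . . . . .
  . . . . . .

Result: 0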